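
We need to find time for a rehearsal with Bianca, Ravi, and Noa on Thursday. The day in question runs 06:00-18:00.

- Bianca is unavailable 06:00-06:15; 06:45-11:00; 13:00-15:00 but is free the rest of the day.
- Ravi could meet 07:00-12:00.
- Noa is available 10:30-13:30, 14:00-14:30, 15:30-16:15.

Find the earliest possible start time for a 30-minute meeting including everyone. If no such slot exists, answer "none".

Bianca free: 06:15-06:45, 11:00-13:00, 15:00-18:00 (invert busy blocks within the working day).
Ravi free: 07:00-12:00.
Noa free: 10:30-13:30, 14:00-14:30, 15:30-16:15.
Bianca ∩ Ravi: 11:00-12:00.
Bianca ∩ Ravi ∩ Noa: 11:00-12:00.
Those are the intersection windows.
The first common window of at least 30 minutes is 11:00-12:00, so the earliest start is 11:00.

11:00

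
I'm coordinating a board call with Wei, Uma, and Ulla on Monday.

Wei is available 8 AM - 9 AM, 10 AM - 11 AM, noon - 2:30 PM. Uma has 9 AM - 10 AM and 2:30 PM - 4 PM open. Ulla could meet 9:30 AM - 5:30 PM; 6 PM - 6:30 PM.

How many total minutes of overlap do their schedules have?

Wei ∩ Uma: ∅.
Wei ∩ Uma ∩ Ulla: ∅.
There is no time when everyone is free.
There is no common window, so the total is 0 minutes.

0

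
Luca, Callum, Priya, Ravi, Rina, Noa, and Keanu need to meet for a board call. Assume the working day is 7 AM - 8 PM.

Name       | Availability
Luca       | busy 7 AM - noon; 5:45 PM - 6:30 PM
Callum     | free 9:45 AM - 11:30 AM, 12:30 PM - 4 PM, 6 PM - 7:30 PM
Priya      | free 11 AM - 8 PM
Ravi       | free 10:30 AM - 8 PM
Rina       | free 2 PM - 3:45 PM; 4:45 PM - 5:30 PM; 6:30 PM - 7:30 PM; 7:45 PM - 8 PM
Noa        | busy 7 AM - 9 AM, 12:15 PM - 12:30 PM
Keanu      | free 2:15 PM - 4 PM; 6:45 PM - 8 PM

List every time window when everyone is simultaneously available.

Luca free: 12:00-17:45, 18:30-20:00 (invert busy blocks within the working day).
Callum free: 09:45-11:30, 12:30-16:00, 18:00-19:30.
Priya free: 11:00-20:00.
Ravi free: 10:30-20:00.
Rina free: 14:00-15:45, 16:45-17:30, 18:30-19:30, 19:45-20:00.
Noa free: 09:00-12:15, 12:30-20:00 (invert busy blocks within the working day).
Keanu free: 14:15-16:00, 18:45-20:00.
Luca ∩ Callum: 12:30-16:00, 18:30-19:30.
Luca ∩ Callum ∩ Priya: 12:30-16:00, 18:30-19:30.
Luca ∩ Callum ∩ Priya ∩ Ravi: 12:30-16:00, 18:30-19:30.
Luca ∩ Callum ∩ Priya ∩ Ravi ∩ Rina: 14:00-15:45, 18:30-19:30.
Luca ∩ Callum ∩ Priya ∩ Ravi ∩ Rina ∩ Noa: 14:00-15:45, 18:30-19:30.
Luca ∩ Callum ∩ Priya ∩ Ravi ∩ Rina ∩ Noa ∩ Keanu: 14:15-15:45, 18:45-19:30.

14:15-15:45, 18:45-19:30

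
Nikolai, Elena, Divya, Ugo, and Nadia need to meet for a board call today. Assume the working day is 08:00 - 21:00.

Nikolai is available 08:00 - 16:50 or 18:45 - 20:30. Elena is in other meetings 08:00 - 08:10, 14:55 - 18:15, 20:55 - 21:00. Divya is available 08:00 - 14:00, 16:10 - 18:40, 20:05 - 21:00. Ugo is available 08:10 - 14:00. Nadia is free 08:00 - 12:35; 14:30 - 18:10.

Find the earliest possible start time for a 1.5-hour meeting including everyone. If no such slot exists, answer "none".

Nikolai free: 08:00-16:50, 18:45-20:30.
Elena free: 08:10-14:55, 18:15-20:55 (invert busy blocks within the working day).
Divya free: 08:00-14:00, 16:10-18:40, 20:05-21:00.
Ugo free: 08:10-14:00.
Nadia free: 08:00-12:35, 14:30-18:10.
Nikolai ∩ Elena: 08:10-14:55, 18:45-20:30.
Nikolai ∩ Elena ∩ Divya: 08:10-14:00, 20:05-20:30.
Nikolai ∩ Elena ∩ Divya ∩ Ugo: 08:10-14:00.
Nikolai ∩ Elena ∩ Divya ∩ Ugo ∩ Nadia: 08:10-12:35.
The first common window of at least 90 minutes is 08:10-12:35, so the earliest start is 08:10.

08:10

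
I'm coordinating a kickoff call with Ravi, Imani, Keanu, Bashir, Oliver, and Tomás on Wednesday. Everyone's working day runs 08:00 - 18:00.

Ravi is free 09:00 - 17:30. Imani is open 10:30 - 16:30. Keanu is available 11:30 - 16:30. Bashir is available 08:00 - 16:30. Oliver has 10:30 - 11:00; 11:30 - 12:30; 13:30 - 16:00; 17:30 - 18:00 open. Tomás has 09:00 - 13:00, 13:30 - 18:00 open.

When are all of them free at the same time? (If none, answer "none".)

11:30-12:30, 13:30-16:00

Ravi ∩ Imani: 10:30-16:30.
Ravi ∩ Imani ∩ Keanu: 11:30-16:30.
Ravi ∩ Imani ∩ Keanu ∩ Bashir: 11:30-16:30.
Ravi ∩ Imani ∩ Keanu ∩ Bashir ∩ Oliver: 11:30-12:30, 13:30-16:00.
Ravi ∩ Imani ∩ Keanu ∩ Bashir ∩ Oliver ∩ Tomás: 11:30-12:30, 13:30-16:00.
So the common availability across everyone is 11:30-12:30, 13:30-16:00.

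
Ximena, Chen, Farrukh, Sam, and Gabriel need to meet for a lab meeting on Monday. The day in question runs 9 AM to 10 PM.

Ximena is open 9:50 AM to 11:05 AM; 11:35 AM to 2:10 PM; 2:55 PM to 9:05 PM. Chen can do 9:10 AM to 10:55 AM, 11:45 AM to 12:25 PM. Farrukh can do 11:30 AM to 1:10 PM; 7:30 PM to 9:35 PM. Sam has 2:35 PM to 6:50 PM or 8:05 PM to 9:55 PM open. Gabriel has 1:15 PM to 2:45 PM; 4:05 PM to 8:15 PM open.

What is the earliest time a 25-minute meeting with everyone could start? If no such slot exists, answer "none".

Ximena ∩ Chen: 09:50-10:55, 11:45-12:25.
Ximena ∩ Chen ∩ Farrukh: 11:45-12:25.
Ximena ∩ Chen ∩ Farrukh ∩ Sam: ∅.
Ximena ∩ Chen ∩ Farrukh ∩ Sam ∩ Gabriel: ∅.
There is no time when everyone is free.
No common window is at least 25 minutes long.

none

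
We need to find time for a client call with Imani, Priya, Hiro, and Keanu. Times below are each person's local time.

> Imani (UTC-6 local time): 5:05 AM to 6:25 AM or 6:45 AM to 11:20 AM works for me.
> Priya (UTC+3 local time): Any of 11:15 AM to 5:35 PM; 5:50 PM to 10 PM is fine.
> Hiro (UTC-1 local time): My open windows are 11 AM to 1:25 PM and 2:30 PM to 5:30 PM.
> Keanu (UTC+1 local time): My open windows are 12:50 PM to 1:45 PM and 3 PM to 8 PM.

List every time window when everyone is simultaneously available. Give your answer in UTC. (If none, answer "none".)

12:00-12:25, 14:00-14:25, 15:30-17:20

Imani in UTC: 11:05-12:25, 12:45-17:20 (add 6h to convert from UTC-6).
Priya in UTC: 08:15-14:35, 14:50-19:00 (subtract 3h to convert from UTC+3).
Hiro in UTC: 12:00-14:25, 15:30-18:30 (add 1h to convert from UTC-1).
Keanu in UTC: 11:50-12:45, 14:00-19:00 (subtract 1h to convert from UTC+1).
Imani ∩ Priya: 11:05-12:25, 12:45-14:35, 14:50-17:20.
Imani ∩ Priya ∩ Hiro: 12:00-12:25, 12:45-14:25, 15:30-17:20.
Imani ∩ Priya ∩ Hiro ∩ Keanu: 12:00-12:25, 14:00-14:25, 15:30-17:20.
So the common availability across everyone is 12:00-12:25, 14:00-14:25, 15:30-17:20.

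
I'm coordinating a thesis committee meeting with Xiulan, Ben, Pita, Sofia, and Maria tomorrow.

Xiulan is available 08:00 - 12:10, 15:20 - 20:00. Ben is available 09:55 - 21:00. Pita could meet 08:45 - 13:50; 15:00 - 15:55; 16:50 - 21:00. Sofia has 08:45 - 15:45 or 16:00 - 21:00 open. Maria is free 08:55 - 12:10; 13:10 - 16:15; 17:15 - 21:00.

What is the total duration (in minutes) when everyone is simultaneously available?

Xiulan ∩ Ben: 09:55-12:10, 15:20-20:00.
Xiulan ∩ Ben ∩ Pita: 09:55-12:10, 15:20-15:55, 16:50-20:00.
Xiulan ∩ Ben ∩ Pita ∩ Sofia: 09:55-12:10, 15:20-15:45, 16:50-20:00.
Xiulan ∩ Ben ∩ Pita ∩ Sofia ∩ Maria: 09:55-12:10, 15:20-15:45, 17:15-20:00.
Summing the common windows: 135 + 25 + 165 = 325 minutes.

325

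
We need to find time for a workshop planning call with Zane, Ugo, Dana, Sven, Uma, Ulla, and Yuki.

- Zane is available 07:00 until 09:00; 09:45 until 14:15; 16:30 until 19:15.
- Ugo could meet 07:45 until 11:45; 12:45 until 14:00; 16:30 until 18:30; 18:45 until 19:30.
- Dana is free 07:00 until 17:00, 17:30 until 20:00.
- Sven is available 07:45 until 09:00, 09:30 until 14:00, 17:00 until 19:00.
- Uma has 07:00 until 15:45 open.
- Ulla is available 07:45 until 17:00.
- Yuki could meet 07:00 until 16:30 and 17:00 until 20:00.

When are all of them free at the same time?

07:45-09:00, 09:45-11:45, 12:45-14:00

Zane ∩ Ugo: 07:45-09:00, 09:45-11:45, 12:45-14:00, 16:30-18:30, 18:45-19:15.
Zane ∩ Ugo ∩ Dana: 07:45-09:00, 09:45-11:45, 12:45-14:00, 16:30-17:00, 17:30-18:30, 18:45-19:15.
Zane ∩ Ugo ∩ Dana ∩ Sven: 07:45-09:00, 09:45-11:45, 12:45-14:00, 17:30-18:30, 18:45-19:00.
Zane ∩ Ugo ∩ Dana ∩ Sven ∩ Uma: 07:45-09:00, 09:45-11:45, 12:45-14:00.
Zane ∩ Ugo ∩ Dana ∩ Sven ∩ Uma ∩ Ulla: 07:45-09:00, 09:45-11:45, 12:45-14:00.
Zane ∩ Ugo ∩ Dana ∩ Sven ∩ Uma ∩ Ulla ∩ Yuki: 07:45-09:00, 09:45-11:45, 12:45-14:00.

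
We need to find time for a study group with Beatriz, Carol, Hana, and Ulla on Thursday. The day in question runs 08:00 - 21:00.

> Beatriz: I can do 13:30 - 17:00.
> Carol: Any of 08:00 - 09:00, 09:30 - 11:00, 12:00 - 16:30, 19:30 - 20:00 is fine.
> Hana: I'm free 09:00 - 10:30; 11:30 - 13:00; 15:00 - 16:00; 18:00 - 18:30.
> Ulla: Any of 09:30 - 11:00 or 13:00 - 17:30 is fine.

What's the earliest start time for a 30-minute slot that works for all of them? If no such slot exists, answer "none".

15:00

Beatriz ∩ Carol: 13:30-16:30.
Beatriz ∩ Carol ∩ Hana: 15:00-16:00.
Beatriz ∩ Carol ∩ Hana ∩ Ulla: 15:00-16:00.
So the common availability across everyone is 15:00-16:00.
The first common window of at least 30 minutes is 15:00-16:00, so the earliest start is 15:00.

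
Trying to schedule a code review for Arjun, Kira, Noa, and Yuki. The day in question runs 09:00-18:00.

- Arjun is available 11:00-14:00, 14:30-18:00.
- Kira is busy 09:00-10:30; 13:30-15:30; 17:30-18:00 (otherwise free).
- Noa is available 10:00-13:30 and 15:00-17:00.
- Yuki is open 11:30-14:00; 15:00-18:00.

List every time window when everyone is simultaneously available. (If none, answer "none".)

11:30-13:30, 15:30-17:00

Arjun free: 11:00-14:00, 14:30-18:00.
Kira free: 10:30-13:30, 15:30-17:30 (invert busy blocks within the working day).
Noa free: 10:00-13:30, 15:00-17:00.
Yuki free: 11:30-14:00, 15:00-18:00.
Arjun ∩ Kira: 11:00-13:30, 15:30-17:30.
Arjun ∩ Kira ∩ Noa: 11:00-13:30, 15:30-17:00.
Arjun ∩ Kira ∩ Noa ∩ Yuki: 11:30-13:30, 15:30-17:00.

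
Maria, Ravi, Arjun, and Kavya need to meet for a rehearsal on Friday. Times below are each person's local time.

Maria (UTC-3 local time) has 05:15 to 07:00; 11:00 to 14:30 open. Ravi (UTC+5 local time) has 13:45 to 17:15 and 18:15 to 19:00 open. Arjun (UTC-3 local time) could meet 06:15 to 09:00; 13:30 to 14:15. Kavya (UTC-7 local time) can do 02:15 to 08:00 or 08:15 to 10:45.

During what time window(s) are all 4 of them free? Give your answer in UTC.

Maria in UTC: 08:15-10:00, 14:00-17:30 (add 3h to convert from UTC-3).
Ravi in UTC: 08:45-12:15, 13:15-14:00 (subtract 5h to convert from UTC+5).
Arjun in UTC: 09:15-12:00, 16:30-17:15 (add 3h to convert from UTC-3).
Kavya in UTC: 09:15-15:00, 15:15-17:45 (add 7h to convert from UTC-7).
Maria ∩ Ravi: 08:45-10:00.
Maria ∩ Ravi ∩ Arjun: 09:15-10:00.
Maria ∩ Ravi ∩ Arjun ∩ Kavya: 09:15-10:00.

09:15-10:00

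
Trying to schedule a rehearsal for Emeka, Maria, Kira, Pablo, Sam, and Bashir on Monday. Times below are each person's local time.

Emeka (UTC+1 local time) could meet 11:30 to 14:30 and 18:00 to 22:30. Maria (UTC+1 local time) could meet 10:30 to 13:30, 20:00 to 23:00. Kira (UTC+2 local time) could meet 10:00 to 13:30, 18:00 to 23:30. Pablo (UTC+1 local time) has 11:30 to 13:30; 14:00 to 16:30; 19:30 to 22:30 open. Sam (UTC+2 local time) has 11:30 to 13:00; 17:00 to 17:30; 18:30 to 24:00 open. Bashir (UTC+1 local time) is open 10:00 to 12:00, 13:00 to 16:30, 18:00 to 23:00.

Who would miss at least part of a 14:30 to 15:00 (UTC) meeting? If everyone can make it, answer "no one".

Emeka, Kira, Maria, Sam

Emeka in UTC: 10:30-13:30, 17:00-21:30 (subtract 1h to convert from UTC+1).
Maria in UTC: 09:30-12:30, 19:00-22:00 (subtract 1h to convert from UTC+1).
Kira in UTC: 08:00-11:30, 16:00-21:30 (subtract 2h to convert from UTC+2).
Pablo in UTC: 10:30-12:30, 13:00-15:30, 18:30-21:30 (subtract 1h to convert from UTC+1).
Sam in UTC: 09:30-11:00, 15:00-15:30, 16:30-22:00 (subtract 2h to convert from UTC+2).
Bashir in UTC: 09:00-11:00, 12:00-15:30, 17:00-22:00 (subtract 1h to convert from UTC+1).
Emeka: not fully free for 14:30-15:00. Maria: not fully free for 14:30-15:00. Kira: not fully free for 14:30-15:00. Pablo: free for 14:30-15:00. Sam: not fully free for 14:30-15:00. Bashir: free for 14:30-15:00.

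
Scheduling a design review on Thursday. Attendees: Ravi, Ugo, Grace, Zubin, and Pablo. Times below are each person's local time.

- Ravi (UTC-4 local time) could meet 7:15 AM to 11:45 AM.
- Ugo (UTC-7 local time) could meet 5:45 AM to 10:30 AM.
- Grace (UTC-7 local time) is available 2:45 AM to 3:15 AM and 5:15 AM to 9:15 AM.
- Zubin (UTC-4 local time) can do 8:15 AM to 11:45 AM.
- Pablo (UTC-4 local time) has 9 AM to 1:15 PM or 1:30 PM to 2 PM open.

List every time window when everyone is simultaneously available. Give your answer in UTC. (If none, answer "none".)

13:00-15:45

Ravi in UTC: 11:15-15:45 (add 4h to convert from UTC-4).
Ugo in UTC: 12:45-17:30 (add 7h to convert from UTC-7).
Grace in UTC: 09:45-10:15, 12:15-16:15 (add 7h to convert from UTC-7).
Zubin in UTC: 12:15-15:45 (add 4h to convert from UTC-4).
Pablo in UTC: 13:00-17:15, 17:30-18:00 (add 4h to convert from UTC-4).
Ravi ∩ Ugo: 12:45-15:45.
Ravi ∩ Ugo ∩ Grace: 12:45-15:45.
Ravi ∩ Ugo ∩ Grace ∩ Zubin: 12:45-15:45.
Ravi ∩ Ugo ∩ Grace ∩ Zubin ∩ Pablo: 13:00-15:45.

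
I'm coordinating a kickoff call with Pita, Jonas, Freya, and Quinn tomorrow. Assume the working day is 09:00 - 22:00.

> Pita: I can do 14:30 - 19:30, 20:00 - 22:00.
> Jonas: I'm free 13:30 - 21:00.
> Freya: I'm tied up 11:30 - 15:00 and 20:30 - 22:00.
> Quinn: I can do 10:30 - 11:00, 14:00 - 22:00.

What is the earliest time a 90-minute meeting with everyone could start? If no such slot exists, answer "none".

15:00

Pita free: 14:30-19:30, 20:00-22:00.
Jonas free: 13:30-21:00.
Freya free: 09:00-11:30, 15:00-20:30 (invert busy blocks within the working day).
Quinn free: 10:30-11:00, 14:00-22:00.
Pita ∩ Jonas: 14:30-19:30, 20:00-21:00.
Pita ∩ Jonas ∩ Freya: 15:00-19:30, 20:00-20:30.
Pita ∩ Jonas ∩ Freya ∩ Quinn: 15:00-19:30, 20:00-20:30.
The first common window of at least 90 minutes is 15:00-19:30, so the earliest start is 15:00.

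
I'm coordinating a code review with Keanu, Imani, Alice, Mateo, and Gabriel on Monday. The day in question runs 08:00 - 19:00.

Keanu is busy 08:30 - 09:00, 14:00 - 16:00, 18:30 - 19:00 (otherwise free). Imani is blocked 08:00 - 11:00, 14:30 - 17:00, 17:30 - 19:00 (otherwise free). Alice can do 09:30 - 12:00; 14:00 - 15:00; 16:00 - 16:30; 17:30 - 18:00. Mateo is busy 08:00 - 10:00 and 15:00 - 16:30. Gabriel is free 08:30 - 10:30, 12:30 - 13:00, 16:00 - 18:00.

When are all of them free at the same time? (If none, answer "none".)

none

Keanu free: 08:00-08:30, 09:00-14:00, 16:00-18:30 (invert busy blocks within the working day).
Imani free: 11:00-14:30, 17:00-17:30 (invert busy blocks within the working day).
Alice free: 09:30-12:00, 14:00-15:00, 16:00-16:30, 17:30-18:00.
Mateo free: 10:00-15:00, 16:30-19:00 (invert busy blocks within the working day).
Gabriel free: 08:30-10:30, 12:30-13:00, 16:00-18:00.
Keanu ∩ Imani: 11:00-14:00, 17:00-17:30.
Keanu ∩ Imani ∩ Alice: 11:00-12:00.
Keanu ∩ Imani ∩ Alice ∩ Mateo: 11:00-12:00.
Keanu ∩ Imani ∩ Alice ∩ Mateo ∩ Gabriel: ∅.
There is no time when everyone is free.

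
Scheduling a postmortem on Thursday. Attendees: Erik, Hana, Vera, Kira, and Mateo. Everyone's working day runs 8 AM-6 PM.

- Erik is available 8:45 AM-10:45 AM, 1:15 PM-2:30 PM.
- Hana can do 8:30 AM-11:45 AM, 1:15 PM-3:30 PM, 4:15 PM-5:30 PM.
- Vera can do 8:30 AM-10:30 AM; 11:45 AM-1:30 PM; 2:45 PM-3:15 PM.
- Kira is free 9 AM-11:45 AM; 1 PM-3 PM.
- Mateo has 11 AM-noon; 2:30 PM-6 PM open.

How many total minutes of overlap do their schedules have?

0

Erik ∩ Hana: 08:45-10:45, 13:15-14:30.
Erik ∩ Hana ∩ Vera: 08:45-10:30, 13:15-13:30.
Erik ∩ Hana ∩ Vera ∩ Kira: 09:00-10:30, 13:15-13:30.
Erik ∩ Hana ∩ Vera ∩ Kira ∩ Mateo: ∅.
There is no time when everyone is free.
There is no common window, so the total is 0 minutes.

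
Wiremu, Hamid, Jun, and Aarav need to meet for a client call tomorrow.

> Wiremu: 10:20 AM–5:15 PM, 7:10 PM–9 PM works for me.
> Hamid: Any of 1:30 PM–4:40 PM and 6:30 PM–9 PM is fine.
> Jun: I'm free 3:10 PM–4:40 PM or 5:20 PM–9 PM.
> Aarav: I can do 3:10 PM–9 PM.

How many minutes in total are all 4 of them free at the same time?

Wiremu ∩ Hamid: 13:30-16:40, 19:10-21:00.
Wiremu ∩ Hamid ∩ Jun: 15:10-16:40, 19:10-21:00.
Wiremu ∩ Hamid ∩ Jun ∩ Aarav: 15:10-16:40, 19:10-21:00.
Summing the common windows: 90 + 110 = 200 minutes.

200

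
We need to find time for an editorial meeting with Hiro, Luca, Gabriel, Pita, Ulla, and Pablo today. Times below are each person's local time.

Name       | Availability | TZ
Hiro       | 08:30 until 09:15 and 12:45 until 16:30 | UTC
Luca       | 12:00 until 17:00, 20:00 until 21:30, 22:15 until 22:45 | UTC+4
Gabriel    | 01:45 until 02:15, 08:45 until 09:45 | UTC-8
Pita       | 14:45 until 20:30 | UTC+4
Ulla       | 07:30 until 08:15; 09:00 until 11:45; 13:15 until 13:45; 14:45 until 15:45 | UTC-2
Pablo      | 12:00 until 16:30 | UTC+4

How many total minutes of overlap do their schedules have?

0

Hiro in UTC: 08:30-09:15, 12:45-16:30.
Luca in UTC: 08:00-13:00, 16:00-17:30, 18:15-18:45 (subtract 4h to convert from UTC+4).
Gabriel in UTC: 09:45-10:15, 16:45-17:45 (add 8h to convert from UTC-8).
Pita in UTC: 10:45-16:30 (subtract 4h to convert from UTC+4).
Ulla in UTC: 09:30-10:15, 11:00-13:45, 15:15-15:45, 16:45-17:45 (add 2h to convert from UTC-2).
Pablo in UTC: 08:00-12:30 (subtract 4h to convert from UTC+4).
Hiro ∩ Luca: 08:30-09:15, 12:45-13:00, 16:00-16:30.
Hiro ∩ Luca ∩ Gabriel: ∅.
Hiro ∩ Luca ∩ Gabriel ∩ Pita: ∅.
Hiro ∩ Luca ∩ Gabriel ∩ Pita ∩ Ulla: ∅.
Hiro ∩ Luca ∩ Gabriel ∩ Pita ∩ Ulla ∩ Pablo: ∅.
There is no time when everyone is free.
There is no common window, so the total is 0 minutes.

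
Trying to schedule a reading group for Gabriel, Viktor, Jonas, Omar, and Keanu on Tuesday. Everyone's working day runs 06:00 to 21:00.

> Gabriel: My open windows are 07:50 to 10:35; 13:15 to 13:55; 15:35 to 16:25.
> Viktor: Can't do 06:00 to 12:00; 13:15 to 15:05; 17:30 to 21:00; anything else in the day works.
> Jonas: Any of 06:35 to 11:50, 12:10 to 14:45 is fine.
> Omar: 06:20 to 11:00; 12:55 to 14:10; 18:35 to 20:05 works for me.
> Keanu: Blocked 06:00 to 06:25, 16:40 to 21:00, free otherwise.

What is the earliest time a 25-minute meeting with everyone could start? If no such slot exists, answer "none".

Gabriel free: 07:50-10:35, 13:15-13:55, 15:35-16:25.
Viktor free: 12:00-13:15, 15:05-17:30 (invert busy blocks within the working day).
Jonas free: 06:35-11:50, 12:10-14:45.
Omar free: 06:20-11:00, 12:55-14:10, 18:35-20:05.
Keanu free: 06:25-16:40 (invert busy blocks within the working day).
Gabriel ∩ Viktor: 15:35-16:25.
Gabriel ∩ Viktor ∩ Jonas: ∅.
Gabriel ∩ Viktor ∩ Jonas ∩ Omar: ∅.
Gabriel ∩ Viktor ∩ Jonas ∩ Omar ∩ Keanu: ∅.
There is no time when everyone is free.
No common window is at least 25 minutes long.

none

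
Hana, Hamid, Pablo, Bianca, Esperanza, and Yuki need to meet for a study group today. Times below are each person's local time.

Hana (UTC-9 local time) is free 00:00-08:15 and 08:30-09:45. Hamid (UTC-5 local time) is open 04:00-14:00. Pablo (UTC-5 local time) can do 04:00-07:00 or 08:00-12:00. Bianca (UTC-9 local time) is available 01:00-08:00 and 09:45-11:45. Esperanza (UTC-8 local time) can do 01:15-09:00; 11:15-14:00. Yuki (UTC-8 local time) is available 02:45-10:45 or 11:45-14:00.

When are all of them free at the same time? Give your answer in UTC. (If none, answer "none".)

Hana in UTC: 09:00-17:15, 17:30-18:45 (add 9h to convert from UTC-9).
Hamid in UTC: 09:00-19:00 (add 5h to convert from UTC-5).
Pablo in UTC: 09:00-12:00, 13:00-17:00 (add 5h to convert from UTC-5).
Bianca in UTC: 10:00-17:00, 18:45-20:45 (add 9h to convert from UTC-9).
Esperanza in UTC: 09:15-17:00, 19:15-22:00 (add 8h to convert from UTC-8).
Yuki in UTC: 10:45-18:45, 19:45-22:00 (add 8h to convert from UTC-8).
Hana ∩ Hamid: 09:00-17:15, 17:30-18:45.
Hana ∩ Hamid ∩ Pablo: 09:00-12:00, 13:00-17:00.
Hana ∩ Hamid ∩ Pablo ∩ Bianca: 10:00-12:00, 13:00-17:00.
Hana ∩ Hamid ∩ Pablo ∩ Bianca ∩ Esperanza: 10:00-12:00, 13:00-17:00.
Hana ∩ Hamid ∩ Pablo ∩ Bianca ∩ Esperanza ∩ Yuki: 10:45-12:00, 13:00-17:00.

10:45-12:00, 13:00-17:00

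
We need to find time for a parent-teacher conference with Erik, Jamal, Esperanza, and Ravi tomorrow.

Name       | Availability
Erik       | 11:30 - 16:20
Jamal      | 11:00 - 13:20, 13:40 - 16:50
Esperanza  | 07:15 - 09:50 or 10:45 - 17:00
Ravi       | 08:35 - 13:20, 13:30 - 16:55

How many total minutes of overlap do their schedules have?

Erik ∩ Jamal: 11:30-13:20, 13:40-16:20.
Erik ∩ Jamal ∩ Esperanza: 11:30-13:20, 13:40-16:20.
Erik ∩ Jamal ∩ Esperanza ∩ Ravi: 11:30-13:20, 13:40-16:20.
Those are the intersection windows.
Summing the common windows: 110 + 160 = 270 minutes.

270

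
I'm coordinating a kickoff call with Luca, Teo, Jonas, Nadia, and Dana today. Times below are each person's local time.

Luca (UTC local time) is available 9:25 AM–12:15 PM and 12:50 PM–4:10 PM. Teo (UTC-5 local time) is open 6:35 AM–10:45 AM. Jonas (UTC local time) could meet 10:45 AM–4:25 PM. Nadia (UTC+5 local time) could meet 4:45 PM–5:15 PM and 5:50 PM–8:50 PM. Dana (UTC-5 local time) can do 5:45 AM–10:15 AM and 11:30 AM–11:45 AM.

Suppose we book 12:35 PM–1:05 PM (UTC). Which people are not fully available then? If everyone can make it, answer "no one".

Luca, Nadia

Luca in UTC: 09:25-12:15, 12:50-16:10.
Teo in UTC: 11:35-15:45 (add 5h to convert from UTC-5).
Jonas in UTC: 10:45-16:25.
Nadia in UTC: 11:45-12:15, 12:50-15:50 (subtract 5h to convert from UTC+5).
Dana in UTC: 10:45-15:15, 16:30-16:45 (add 5h to convert from UTC-5).
Luca: not fully free for 12:35-13:05. Teo: free for 12:35-13:05. Jonas: free for 12:35-13:05. Nadia: not fully free for 12:35-13:05. Dana: free for 12:35-13:05.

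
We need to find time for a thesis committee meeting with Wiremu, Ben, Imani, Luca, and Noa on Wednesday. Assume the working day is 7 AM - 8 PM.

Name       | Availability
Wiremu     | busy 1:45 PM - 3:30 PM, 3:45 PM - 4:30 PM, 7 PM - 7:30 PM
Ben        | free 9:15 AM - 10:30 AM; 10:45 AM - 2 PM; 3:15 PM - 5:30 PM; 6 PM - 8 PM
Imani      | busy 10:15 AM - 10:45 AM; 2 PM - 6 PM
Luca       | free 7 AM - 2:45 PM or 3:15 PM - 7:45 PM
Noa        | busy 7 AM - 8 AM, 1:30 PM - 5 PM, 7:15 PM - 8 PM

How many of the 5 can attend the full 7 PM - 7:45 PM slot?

3

Wiremu free: 07:00-13:45, 15:30-15:45, 16:30-19:00, 19:30-20:00 (invert busy blocks within the working day).
Ben free: 09:15-10:30, 10:45-14:00, 15:15-17:30, 18:00-20:00.
Imani free: 07:00-10:15, 10:45-14:00, 18:00-20:00 (invert busy blocks within the working day).
Luca free: 07:00-14:45, 15:15-19:45.
Noa free: 08:00-13:30, 17:00-19:15 (invert busy blocks within the working day).
Ben, Imani, and Luca can make the full 19:00-19:45 slot — that's 3.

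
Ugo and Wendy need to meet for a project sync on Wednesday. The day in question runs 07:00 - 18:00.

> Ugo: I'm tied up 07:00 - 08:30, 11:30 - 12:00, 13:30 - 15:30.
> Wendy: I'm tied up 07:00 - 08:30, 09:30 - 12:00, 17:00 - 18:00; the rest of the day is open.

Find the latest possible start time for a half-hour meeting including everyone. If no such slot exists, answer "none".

16:30

Ugo free: 08:30-11:30, 12:00-13:30, 15:30-18:00 (invert busy blocks within the working day).
Wendy free: 08:30-09:30, 12:00-17:00 (invert busy blocks within the working day).
Ugo ∩ Wendy: 08:30-09:30, 12:00-13:30, 15:30-17:00.
Those are the intersection windows.
The last common window of at least 30 minutes is 15:30-17:00; a 30-minute meeting can start as late as 16:30 and still end by 17:00.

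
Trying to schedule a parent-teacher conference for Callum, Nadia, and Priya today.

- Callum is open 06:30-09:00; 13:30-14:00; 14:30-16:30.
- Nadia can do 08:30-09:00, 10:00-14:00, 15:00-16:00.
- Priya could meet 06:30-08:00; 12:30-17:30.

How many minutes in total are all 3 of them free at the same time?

90

Callum ∩ Nadia: 08:30-09:00, 13:30-14:00, 15:00-16:00.
Callum ∩ Nadia ∩ Priya: 13:30-14:00, 15:00-16:00.
Summing the common windows: 30 + 60 = 90 minutes.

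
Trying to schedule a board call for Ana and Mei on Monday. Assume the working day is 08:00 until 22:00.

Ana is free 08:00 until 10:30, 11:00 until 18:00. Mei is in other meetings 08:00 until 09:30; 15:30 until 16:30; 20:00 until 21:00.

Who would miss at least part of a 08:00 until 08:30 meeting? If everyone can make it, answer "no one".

Ana free: 08:00-10:30, 11:00-18:00.
Mei free: 09:30-15:30, 16:30-20:00, 21:00-22:00 (invert busy blocks within the working day).
Ana: free for 08:00-08:30. Mei: not fully free for 08:00-08:30.

Mei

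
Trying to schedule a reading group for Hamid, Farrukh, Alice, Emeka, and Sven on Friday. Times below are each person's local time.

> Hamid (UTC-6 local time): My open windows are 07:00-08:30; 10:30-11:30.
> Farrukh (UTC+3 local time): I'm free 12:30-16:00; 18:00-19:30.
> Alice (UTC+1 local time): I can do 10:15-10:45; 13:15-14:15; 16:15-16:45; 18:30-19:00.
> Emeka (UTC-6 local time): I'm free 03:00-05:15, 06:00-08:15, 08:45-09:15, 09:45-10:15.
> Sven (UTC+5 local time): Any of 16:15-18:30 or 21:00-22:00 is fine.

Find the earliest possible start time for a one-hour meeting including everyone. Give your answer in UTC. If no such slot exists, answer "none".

Hamid in UTC: 13:00-14:30, 16:30-17:30 (add 6h to convert from UTC-6).
Farrukh in UTC: 09:30-13:00, 15:00-16:30 (subtract 3h to convert from UTC+3).
Alice in UTC: 09:15-09:45, 12:15-13:15, 15:15-15:45, 17:30-18:00 (subtract 1h to convert from UTC+1).
Emeka in UTC: 09:00-11:15, 12:00-14:15, 14:45-15:15, 15:45-16:15 (add 6h to convert from UTC-6).
Sven in UTC: 11:15-13:30, 16:00-17:00 (subtract 5h to convert from UTC+5).
Hamid ∩ Farrukh: ∅.
Hamid ∩ Farrukh ∩ Alice: ∅.
Hamid ∩ Farrukh ∩ Alice ∩ Emeka: ∅.
Hamid ∩ Farrukh ∩ Alice ∩ Emeka ∩ Sven: ∅.
There is no time when everyone is free.
No common window is at least 60 minutes long.

none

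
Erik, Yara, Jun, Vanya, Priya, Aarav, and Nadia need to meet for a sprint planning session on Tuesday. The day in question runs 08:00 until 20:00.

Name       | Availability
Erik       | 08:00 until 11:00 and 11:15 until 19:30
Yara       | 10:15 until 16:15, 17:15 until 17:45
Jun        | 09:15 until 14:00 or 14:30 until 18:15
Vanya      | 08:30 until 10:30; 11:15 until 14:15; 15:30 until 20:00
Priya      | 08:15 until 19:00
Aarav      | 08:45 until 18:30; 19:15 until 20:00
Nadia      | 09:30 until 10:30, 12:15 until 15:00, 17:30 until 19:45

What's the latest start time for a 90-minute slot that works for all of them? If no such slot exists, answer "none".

Erik ∩ Yara: 10:15-11:00, 11:15-16:15, 17:15-17:45.
Erik ∩ Yara ∩ Jun: 10:15-11:00, 11:15-14:00, 14:30-16:15, 17:15-17:45.
Erik ∩ Yara ∩ Jun ∩ Vanya: 10:15-10:30, 11:15-14:00, 15:30-16:15, 17:15-17:45.
Erik ∩ Yara ∩ Jun ∩ Vanya ∩ Priya: 10:15-10:30, 11:15-14:00, 15:30-16:15, 17:15-17:45.
Erik ∩ Yara ∩ Jun ∩ Vanya ∩ Priya ∩ Aarav: 10:15-10:30, 11:15-14:00, 15:30-16:15, 17:15-17:45.
Erik ∩ Yara ∩ Jun ∩ Vanya ∩ Priya ∩ Aarav ∩ Nadia: 10:15-10:30, 12:15-14:00, 17:30-17:45.
The last common window of at least 90 minutes is 12:15-14:00; a 90-minute meeting can start as late as 12:30 and still end by 14:00.

12:30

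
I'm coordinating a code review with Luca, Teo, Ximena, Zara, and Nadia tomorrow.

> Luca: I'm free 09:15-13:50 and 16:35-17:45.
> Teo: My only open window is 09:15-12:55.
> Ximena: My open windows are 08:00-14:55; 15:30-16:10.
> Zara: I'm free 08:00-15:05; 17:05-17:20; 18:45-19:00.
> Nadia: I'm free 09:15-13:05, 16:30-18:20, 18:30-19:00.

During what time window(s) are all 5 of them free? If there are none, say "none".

09:15-12:55

Luca ∩ Teo: 09:15-12:55.
Luca ∩ Teo ∩ Ximena: 09:15-12:55.
Luca ∩ Teo ∩ Ximena ∩ Zara: 09:15-12:55.
Luca ∩ Teo ∩ Ximena ∩ Zara ∩ Nadia: 09:15-12:55.
So the common availability across everyone is 09:15-12:55.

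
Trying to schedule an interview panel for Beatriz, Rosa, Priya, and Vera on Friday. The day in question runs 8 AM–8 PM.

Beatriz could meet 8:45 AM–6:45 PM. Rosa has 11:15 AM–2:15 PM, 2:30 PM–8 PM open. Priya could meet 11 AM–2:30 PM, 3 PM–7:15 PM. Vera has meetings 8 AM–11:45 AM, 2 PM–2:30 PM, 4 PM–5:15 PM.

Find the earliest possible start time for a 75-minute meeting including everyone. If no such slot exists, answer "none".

Beatriz free: 08:45-18:45.
Rosa free: 11:15-14:15, 14:30-20:00.
Priya free: 11:00-14:30, 15:00-19:15.
Vera free: 11:45-14:00, 14:30-16:00, 17:15-20:00 (invert busy blocks within the working day).
Beatriz ∩ Rosa: 11:15-14:15, 14:30-18:45.
Beatriz ∩ Rosa ∩ Priya: 11:15-14:15, 15:00-18:45.
Beatriz ∩ Rosa ∩ Priya ∩ Vera: 11:45-14:00, 15:00-16:00, 17:15-18:45.
So the common availability across everyone is 11:45-14:00, 15:00-16:00, 17:15-18:45.
The first common window of at least 75 minutes is 11:45-14:00, so the earliest start is 11:45.

11:45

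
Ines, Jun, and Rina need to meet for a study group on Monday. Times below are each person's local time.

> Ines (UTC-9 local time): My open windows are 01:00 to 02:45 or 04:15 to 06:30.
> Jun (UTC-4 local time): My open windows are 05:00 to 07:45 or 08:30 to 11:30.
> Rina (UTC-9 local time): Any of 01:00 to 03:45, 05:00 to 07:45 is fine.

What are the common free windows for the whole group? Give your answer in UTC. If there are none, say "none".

Ines in UTC: 10:00-11:45, 13:15-15:30 (add 9h to convert from UTC-9).
Jun in UTC: 09:00-11:45, 12:30-15:30 (add 4h to convert from UTC-4).
Rina in UTC: 10:00-12:45, 14:00-16:45 (add 9h to convert from UTC-9).
Ines ∩ Jun: 10:00-11:45, 13:15-15:30.
Ines ∩ Jun ∩ Rina: 10:00-11:45, 14:00-15:30.

10:00-11:45, 14:00-15:30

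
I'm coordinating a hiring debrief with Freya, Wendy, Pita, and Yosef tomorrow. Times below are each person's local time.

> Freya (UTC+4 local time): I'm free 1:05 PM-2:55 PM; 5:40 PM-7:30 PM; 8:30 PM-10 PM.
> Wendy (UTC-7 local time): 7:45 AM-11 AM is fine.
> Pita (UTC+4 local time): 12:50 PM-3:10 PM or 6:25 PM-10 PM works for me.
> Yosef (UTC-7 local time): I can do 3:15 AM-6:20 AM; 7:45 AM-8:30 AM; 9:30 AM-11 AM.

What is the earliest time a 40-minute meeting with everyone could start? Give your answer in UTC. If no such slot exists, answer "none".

Freya in UTC: 09:05-10:55, 13:40-15:30, 16:30-18:00 (subtract 4h to convert from UTC+4).
Wendy in UTC: 14:45-18:00 (add 7h to convert from UTC-7).
Pita in UTC: 08:50-11:10, 14:25-18:00 (subtract 4h to convert from UTC+4).
Yosef in UTC: 10:15-13:20, 14:45-15:30, 16:30-18:00 (add 7h to convert from UTC-7).
Freya ∩ Wendy: 14:45-15:30, 16:30-18:00.
Freya ∩ Wendy ∩ Pita: 14:45-15:30, 16:30-18:00.
Freya ∩ Wendy ∩ Pita ∩ Yosef: 14:45-15:30, 16:30-18:00.
The first common window of at least 40 minutes is 14:45-15:30, so the earliest start is 14:45.

14:45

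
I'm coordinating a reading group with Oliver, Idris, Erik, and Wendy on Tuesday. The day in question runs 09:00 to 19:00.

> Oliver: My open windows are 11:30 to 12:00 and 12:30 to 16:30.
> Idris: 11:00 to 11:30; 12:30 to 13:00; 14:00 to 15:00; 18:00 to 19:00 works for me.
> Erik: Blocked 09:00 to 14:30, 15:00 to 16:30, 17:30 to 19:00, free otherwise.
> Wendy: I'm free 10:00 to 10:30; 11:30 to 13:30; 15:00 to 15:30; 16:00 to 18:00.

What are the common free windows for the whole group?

Oliver free: 11:30-12:00, 12:30-16:30.
Idris free: 11:00-11:30, 12:30-13:00, 14:00-15:00, 18:00-19:00.
Erik free: 14:30-15:00, 16:30-17:30 (invert busy blocks within the working day).
Wendy free: 10:00-10:30, 11:30-13:30, 15:00-15:30, 16:00-18:00.
Oliver ∩ Idris: 12:30-13:00, 14:00-15:00.
Oliver ∩ Idris ∩ Erik: 14:30-15:00.
Oliver ∩ Idris ∩ Erik ∩ Wendy: ∅.
There is no time when everyone is free.

none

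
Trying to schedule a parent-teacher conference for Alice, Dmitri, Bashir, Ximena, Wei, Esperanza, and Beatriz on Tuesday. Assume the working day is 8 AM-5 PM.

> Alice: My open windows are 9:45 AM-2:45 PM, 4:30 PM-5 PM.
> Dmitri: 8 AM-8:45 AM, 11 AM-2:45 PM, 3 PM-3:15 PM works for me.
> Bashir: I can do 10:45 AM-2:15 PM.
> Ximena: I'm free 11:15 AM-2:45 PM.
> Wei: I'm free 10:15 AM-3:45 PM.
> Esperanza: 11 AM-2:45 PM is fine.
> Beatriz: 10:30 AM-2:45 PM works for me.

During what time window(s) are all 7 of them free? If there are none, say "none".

Alice ∩ Dmitri: 11:00-14:45.
Alice ∩ Dmitri ∩ Bashir: 11:00-14:15.
Alice ∩ Dmitri ∩ Bashir ∩ Ximena: 11:15-14:15.
Alice ∩ Dmitri ∩ Bashir ∩ Ximena ∩ Wei: 11:15-14:15.
Alice ∩ Dmitri ∩ Bashir ∩ Ximena ∩ Wei ∩ Esperanza: 11:15-14:15.
Alice ∩ Dmitri ∩ Bashir ∩ Ximena ∩ Wei ∩ Esperanza ∩ Beatriz: 11:15-14:15.
Those are the intersection windows.

11:15-14:15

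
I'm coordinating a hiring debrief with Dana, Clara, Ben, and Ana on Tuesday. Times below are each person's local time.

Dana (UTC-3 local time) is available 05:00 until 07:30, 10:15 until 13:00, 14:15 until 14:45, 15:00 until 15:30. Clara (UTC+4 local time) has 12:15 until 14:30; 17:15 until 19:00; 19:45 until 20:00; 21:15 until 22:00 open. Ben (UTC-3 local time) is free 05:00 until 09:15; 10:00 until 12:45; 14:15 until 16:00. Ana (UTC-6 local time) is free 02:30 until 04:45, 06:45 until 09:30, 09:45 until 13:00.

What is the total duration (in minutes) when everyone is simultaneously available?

Dana in UTC: 08:00-10:30, 13:15-16:00, 17:15-17:45, 18:00-18:30 (add 3h to convert from UTC-3).
Clara in UTC: 08:15-10:30, 13:15-15:00, 15:45-16:00, 17:15-18:00 (subtract 4h to convert from UTC+4).
Ben in UTC: 08:00-12:15, 13:00-15:45, 17:15-19:00 (add 3h to convert from UTC-3).
Ana in UTC: 08:30-10:45, 12:45-15:30, 15:45-19:00 (add 6h to convert from UTC-6).
Dana ∩ Clara: 08:15-10:30, 13:15-15:00, 15:45-16:00, 17:15-17:45.
Dana ∩ Clara ∩ Ben: 08:15-10:30, 13:15-15:00, 17:15-17:45.
Dana ∩ Clara ∩ Ben ∩ Ana: 08:30-10:30, 13:15-15:00, 17:15-17:45.
Summing the common windows: 120 + 105 + 30 = 255 minutes.

255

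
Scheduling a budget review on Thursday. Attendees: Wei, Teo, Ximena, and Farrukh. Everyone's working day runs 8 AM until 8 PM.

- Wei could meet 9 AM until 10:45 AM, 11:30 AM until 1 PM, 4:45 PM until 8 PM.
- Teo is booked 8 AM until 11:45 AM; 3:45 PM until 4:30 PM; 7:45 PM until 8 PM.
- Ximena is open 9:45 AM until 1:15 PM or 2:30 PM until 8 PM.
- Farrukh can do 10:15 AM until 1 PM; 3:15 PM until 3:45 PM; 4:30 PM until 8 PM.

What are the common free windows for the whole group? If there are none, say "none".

Wei free: 09:00-10:45, 11:30-13:00, 16:45-20:00.
Teo free: 11:45-15:45, 16:30-19:45 (invert busy blocks within the working day).
Ximena free: 09:45-13:15, 14:30-20:00.
Farrukh free: 10:15-13:00, 15:15-15:45, 16:30-20:00.
Wei ∩ Teo: 11:45-13:00, 16:45-19:45.
Wei ∩ Teo ∩ Ximena: 11:45-13:00, 16:45-19:45.
Wei ∩ Teo ∩ Ximena ∩ Farrukh: 11:45-13:00, 16:45-19:45.

11:45-13:00, 16:45-19:45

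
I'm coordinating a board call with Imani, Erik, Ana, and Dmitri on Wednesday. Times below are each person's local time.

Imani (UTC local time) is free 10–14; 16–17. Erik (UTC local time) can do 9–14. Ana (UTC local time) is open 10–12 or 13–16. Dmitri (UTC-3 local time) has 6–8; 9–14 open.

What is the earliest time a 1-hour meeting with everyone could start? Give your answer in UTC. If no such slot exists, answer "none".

10:00

Imani in UTC: 10:00-14:00, 16:00-17:00.
Erik in UTC: 09:00-14:00.
Ana in UTC: 10:00-12:00, 13:00-16:00.
Dmitri in UTC: 09:00-11:00, 12:00-17:00 (add 3h to convert from UTC-3).
Imani ∩ Erik: 10:00-14:00.
Imani ∩ Erik ∩ Ana: 10:00-12:00, 13:00-14:00.
Imani ∩ Erik ∩ Ana ∩ Dmitri: 10:00-11:00, 13:00-14:00.
So the common availability across everyone is 10:00-11:00, 13:00-14:00.
The first common window of at least 60 minutes is 10:00-11:00, so the earliest start is 10:00.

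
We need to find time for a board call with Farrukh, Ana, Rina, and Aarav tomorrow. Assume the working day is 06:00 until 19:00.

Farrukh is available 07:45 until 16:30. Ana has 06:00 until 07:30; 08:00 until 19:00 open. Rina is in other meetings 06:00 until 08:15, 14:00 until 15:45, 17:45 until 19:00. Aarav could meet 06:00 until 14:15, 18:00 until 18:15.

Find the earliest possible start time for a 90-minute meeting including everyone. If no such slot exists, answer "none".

Farrukh free: 07:45-16:30.
Ana free: 06:00-07:30, 08:00-19:00.
Rina free: 08:15-14:00, 15:45-17:45 (invert busy blocks within the working day).
Aarav free: 06:00-14:15, 18:00-18:15.
Farrukh ∩ Ana: 08:00-16:30.
Farrukh ∩ Ana ∩ Rina: 08:15-14:00, 15:45-16:30.
Farrukh ∩ Ana ∩ Rina ∩ Aarav: 08:15-14:00.
Those are the intersection windows.
The first common window of at least 90 minutes is 08:15-14:00, so the earliest start is 08:15.

08:15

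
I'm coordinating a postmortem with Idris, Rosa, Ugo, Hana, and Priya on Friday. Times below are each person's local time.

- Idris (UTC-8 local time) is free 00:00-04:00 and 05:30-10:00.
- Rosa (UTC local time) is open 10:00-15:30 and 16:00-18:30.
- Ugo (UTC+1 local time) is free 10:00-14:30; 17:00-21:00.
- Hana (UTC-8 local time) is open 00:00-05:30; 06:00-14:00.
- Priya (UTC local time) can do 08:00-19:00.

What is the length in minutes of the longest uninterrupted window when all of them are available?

Idris in UTC: 08:00-12:00, 13:30-18:00 (add 8h to convert from UTC-8).
Rosa in UTC: 10:00-15:30, 16:00-18:30.
Ugo in UTC: 09:00-13:30, 16:00-20:00 (subtract 1h to convert from UTC+1).
Hana in UTC: 08:00-13:30, 14:00-22:00 (add 8h to convert from UTC-8).
Priya in UTC: 08:00-19:00.
Idris ∩ Rosa: 10:00-12:00, 13:30-15:30, 16:00-18:00.
Idris ∩ Rosa ∩ Ugo: 10:00-12:00, 16:00-18:00.
Idris ∩ Rosa ∩ Ugo ∩ Hana: 10:00-12:00, 16:00-18:00.
Idris ∩ Rosa ∩ Ugo ∩ Hana ∩ Priya: 10:00-12:00, 16:00-18:00.
Those are the intersection windows.
The longest is 10:00-12:00 at 120 minutes.

120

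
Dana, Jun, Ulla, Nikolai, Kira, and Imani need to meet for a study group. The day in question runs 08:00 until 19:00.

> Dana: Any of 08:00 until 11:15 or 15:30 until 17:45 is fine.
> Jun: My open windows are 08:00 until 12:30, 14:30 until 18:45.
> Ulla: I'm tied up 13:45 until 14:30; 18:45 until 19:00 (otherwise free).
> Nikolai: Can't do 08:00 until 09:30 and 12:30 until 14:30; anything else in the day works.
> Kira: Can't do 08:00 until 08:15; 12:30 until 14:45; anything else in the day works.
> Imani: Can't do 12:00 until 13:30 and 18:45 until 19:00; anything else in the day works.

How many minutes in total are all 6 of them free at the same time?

240

Dana free: 08:00-11:15, 15:30-17:45.
Jun free: 08:00-12:30, 14:30-18:45.
Ulla free: 08:00-13:45, 14:30-18:45 (invert busy blocks within the working day).
Nikolai free: 09:30-12:30, 14:30-19:00 (invert busy blocks within the working day).
Kira free: 08:15-12:30, 14:45-19:00 (invert busy blocks within the working day).
Imani free: 08:00-12:00, 13:30-18:45 (invert busy blocks within the working day).
Dana ∩ Jun: 08:00-11:15, 15:30-17:45.
Dana ∩ Jun ∩ Ulla: 08:00-11:15, 15:30-17:45.
Dana ∩ Jun ∩ Ulla ∩ Nikolai: 09:30-11:15, 15:30-17:45.
Dana ∩ Jun ∩ Ulla ∩ Nikolai ∩ Kira: 09:30-11:15, 15:30-17:45.
Dana ∩ Jun ∩ Ulla ∩ Nikolai ∩ Kira ∩ Imani: 09:30-11:15, 15:30-17:45.
Those are the intersection windows.
Summing the common windows: 105 + 135 = 240 minutes.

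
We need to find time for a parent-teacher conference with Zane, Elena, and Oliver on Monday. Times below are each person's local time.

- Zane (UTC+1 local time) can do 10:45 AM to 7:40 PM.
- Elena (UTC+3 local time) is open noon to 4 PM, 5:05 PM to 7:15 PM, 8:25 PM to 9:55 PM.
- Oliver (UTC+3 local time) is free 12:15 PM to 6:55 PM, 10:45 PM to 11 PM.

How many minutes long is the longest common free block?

Zane in UTC: 09:45-18:40 (subtract 1h to convert from UTC+1).
Elena in UTC: 09:00-13:00, 14:05-16:15, 17:25-18:55 (subtract 3h to convert from UTC+3).
Oliver in UTC: 09:15-15:55, 19:45-20:00 (subtract 3h to convert from UTC+3).
Zane ∩ Elena: 09:45-13:00, 14:05-16:15, 17:25-18:40.
Zane ∩ Elena ∩ Oliver: 09:45-13:00, 14:05-15:55.
Those are the intersection windows.
The longest is 09:45-13:00 at 195 minutes.

195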